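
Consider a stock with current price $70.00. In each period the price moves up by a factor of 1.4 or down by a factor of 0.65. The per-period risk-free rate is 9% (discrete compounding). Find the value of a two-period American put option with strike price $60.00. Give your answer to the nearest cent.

Risk-neutral probability p = (1 + 0.09 − 0.65)/(1.4 − 0.65) = 0.4400/0.7500 = 0.5867
Terminal stock prices: S_uu = 137.2, S_ud = 63.7, S_dd = 29.58
Terminal payoffs (K − S): max(-77.2, 0) = 0, max(-3.7, 0) = 0, max(30.42, 0) = 30.42
Node u (S = 98): continuation = 1/1.09·[0.5867·0.0000 + 0.4133·0.0000] = 0.0000; exercise value = 0.0000 ≤ continuation, so V_u = 0.0000
Node d (S = 45.5): continuation = 1/1.09·[0.5867·0.0000 + 0.4133·30.4250] = 11.5373; exercise value = 14.5000 > continuation, so V_d = 14.5000 (exercise)
Node 0 (S = 70): continuation = 1/1.09·[0.5867·0.0000 + 0.4133·14.5000] = 5.4985; exercise value = 0.0000 ≤ continuation, so V_0 = 5.4985

$5.50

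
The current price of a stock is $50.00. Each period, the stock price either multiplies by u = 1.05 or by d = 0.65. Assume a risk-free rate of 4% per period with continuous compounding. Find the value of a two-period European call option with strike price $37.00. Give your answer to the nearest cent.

Risk-neutral probability p = (e^0.04 − 0.65)/(1.05 − 0.65) = 0.3908/0.4000 = 0.9770
Terminal stock prices: S_uu = 55.12, S_ud = 34.12, S_dd = 21.13
Terminal payoffs (S − K): max(18.12, 0) = 18.12, max(-2.875, 0) = 0, max(-15.87, 0) = 0
Node u (S = 52.5): V_u = e^(−0.04)·[0.9770·18.1250 + 0.0230·0.0000] = 17.0142
Node d (S = 32.5): V_d = e^(−0.04)·[0.9770·0.0000 + 0.0230·0.0000] = 0.0000
Node 0 (S = 50): V_0 = e^(−0.04)·[0.9770·17.0142 + 0.0230·0.0000] = 15.9716

$15.97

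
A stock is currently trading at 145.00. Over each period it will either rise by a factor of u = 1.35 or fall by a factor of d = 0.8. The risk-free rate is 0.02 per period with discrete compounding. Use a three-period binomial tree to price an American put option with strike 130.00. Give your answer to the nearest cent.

14.15

Risk-neutral probability p = (1 + 0.02 − 0.8)/(1.35 − 0.8) = 0.2200/0.5500 = 0.4000
Terminal stock prices: S_uuu = 356.8, S_uud = 211.4, S_udd = 125.3, S_ddd = 74.24
Terminal payoffs (K − S): max(-226.8, 0) = 0, max(-81.41, 0) = 0, max(4.72, 0) = 4.72, max(55.76, 0) = 55.76
Node uu (S = 264.3): continuation = 1/1.02·[0.4000·0.0000 + 0.6000·0.0000] = 0.0000; exercise value = 0.0000 ≤ continuation, so V_uu = 0.0000
Node ud (S = 156.6): continuation = 1/1.02·[0.4000·0.0000 + 0.6000·4.7200] = 2.7765; exercise value = 0.0000 ≤ continuation, so V_ud = 2.7765
Node dd (S = 92.8): continuation = 1/1.02·[0.4000·4.7200 + 0.6000·55.7600] = 34.6510; exercise value = 37.2000 > continuation, so V_dd = 37.2000 (exercise)
Node u (S = 195.8): continuation = 1/1.02·[0.4000·0.0000 + 0.6000·2.7765] = 1.6332; exercise value = 0.0000 ≤ continuation, so V_u = 1.6332
Node d (S = 116): continuation = 1/1.02·[0.4000·2.7765 + 0.6000·37.2000] = 22.9712; exercise value = 14.0000 ≤ continuation, so V_d = 22.9712
Node 0 (S = 145): continuation = 1/1.02·[0.4000·1.6332 + 0.6000·22.9712] = 14.1529; exercise value = 0.0000 ≤ continuation, so V_0 = 14.1529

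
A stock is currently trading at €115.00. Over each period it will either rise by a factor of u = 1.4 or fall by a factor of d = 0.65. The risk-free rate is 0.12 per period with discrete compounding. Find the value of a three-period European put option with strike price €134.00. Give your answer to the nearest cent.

€16.10

Risk-neutral probability p = (1 + 0.12 − 0.65)/(1.4 − 0.65) = 0.4700/0.7500 = 0.6267
Terminal stock prices: S_uuu = 315.6, S_uud = 146.5, S_udd = 68.02, S_ddd = 31.58
Terminal payoffs (K − S): max(-181.6, 0) = 0, max(-12.51, 0) = 0, max(65.98, 0) = 65.98, max(102.4, 0) = 102.4
Node uu (S = 225.4): V_uu = 1/1.12·[0.6267·0.0000 + 0.3733·0.0000] = 0.0000
Node ud (S = 104.7): V_ud = 1/1.12·[0.6267·0.0000 + 0.3733·65.9775] = 21.9925
Node dd (S = 48.59): V_dd = 1/1.12·[0.6267·65.9775 + 0.3733·102.4181] = 71.0554
Node u (S = 161): V_u = 1/1.12·[0.6267·0.0000 + 0.3733·21.9925] = 7.3308
Node d (S = 74.75): V_d = 1/1.12·[0.6267·21.9925 + 0.3733·71.0554] = 35.9904
Node 0 (S = 115): V_0 = 1/1.12·[0.6267·7.3308 + 0.3733·35.9904] = 16.0986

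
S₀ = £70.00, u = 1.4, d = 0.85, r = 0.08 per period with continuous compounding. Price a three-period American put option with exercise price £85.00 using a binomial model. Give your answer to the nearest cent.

Risk-neutral probability p = (e^0.08 − 0.85)/(1.4 − 0.85) = 0.2333/0.5500 = 0.4242
Terminal stock prices: S_uuu = 192.1, S_uud = 116.6, S_udd = 70.8, S_ddd = 42.99
Terminal payoffs (K − S): max(-107.1, 0) = 0, max(-31.62, 0) = 0, max(14.2, 0) = 14.2, max(42.01, 0) = 42.01
Node uu (S = 137.2): continuation = e^(−0.08)·[0.4242·0.0000 + 0.5758·0.0000] = 0.0000; exercise value = 0.0000 ≤ continuation, so V_uu = 0.0000
Node ud (S = 83.3): continuation = e^(−0.08)·[0.4242·0.0000 + 0.5758·14.1950] = 7.5456; exercise value = 1.7000 ≤ continuation, so V_ud = 7.5456
Node dd (S = 50.57): continuation = e^(−0.08)·[0.4242·14.1950 + 0.5758·42.0113] = 27.8899; exercise value = 34.4250 > continuation, so V_dd = 34.4250 (exercise)
Node u (S = 98): continuation = e^(−0.08)·[0.4242·0.0000 + 0.5758·7.5456] = 4.0110; exercise value = 0.0000 ≤ continuation, so V_u = 4.0110
Node d (S = 59.5): continuation = e^(−0.08)·[0.4242·7.5456 + 0.5758·34.4250] = 21.2537; exercise value = 25.5000 > continuation, so V_d = 25.5000 (exercise)
Node 0 (S = 70): continuation = e^(−0.08)·[0.4242·4.0110 + 0.5758·25.5000] = 15.1255; exercise value = 15.0000 ≤ continuation, so V_0 = 15.1255

£15.13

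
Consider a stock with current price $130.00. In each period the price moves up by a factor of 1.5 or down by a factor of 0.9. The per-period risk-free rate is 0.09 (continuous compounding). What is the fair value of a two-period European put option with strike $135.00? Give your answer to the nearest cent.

$11.35

Risk-neutral probability p = (e^0.09 − 0.9)/(1.5 − 0.9) = 0.1942/0.6000 = 0.3236
Terminal stock prices: S_uu = 292.5, S_ud = 175.5, S_dd = 105.3
Terminal payoffs (K − S): max(-157.5, 0) = 0, max(-40.5, 0) = 0, max(29.7, 0) = 29.7
Node u (S = 195): V_u = e^(−0.09)·[0.3236·0.0000 + 0.6764·0.0000] = 0.0000
Node d (S = 117): V_d = e^(−0.09)·[0.3236·0.0000 + 0.6764·29.7000] = 18.3594
Node 0 (S = 130): V_0 = e^(−0.09)·[0.3236·0.0000 + 0.6764·18.3594] = 11.3491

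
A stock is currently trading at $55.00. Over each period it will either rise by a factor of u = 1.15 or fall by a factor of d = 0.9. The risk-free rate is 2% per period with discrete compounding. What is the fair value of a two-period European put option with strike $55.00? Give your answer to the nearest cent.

Risk-neutral probability p = (1 + 0.02 − 0.9)/(1.15 − 0.9) = 0.1200/0.2500 = 0.4800
Terminal stock prices: S_uu = 72.74, S_ud = 56.92, S_dd = 44.55
Terminal payoffs (K − S): max(-17.74, 0) = 0, max(-1.925, 0) = 0, max(10.45, 0) = 10.45
Node u (S = 63.25): V_u = 1/1.02·[0.4800·0.0000 + 0.5200·0.0000] = 0.0000
Node d (S = 49.5): V_d = 1/1.02·[0.4800·0.0000 + 0.5200·10.4500] = 5.3275
Node 0 (S = 55): V_0 = 1/1.02·[0.4800·0.0000 + 0.5200·5.3275] = 2.7160

$2.72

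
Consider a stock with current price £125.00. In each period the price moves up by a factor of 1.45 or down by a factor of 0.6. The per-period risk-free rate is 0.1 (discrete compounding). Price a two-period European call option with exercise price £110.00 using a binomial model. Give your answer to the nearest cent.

£43.70

Risk-neutral probability p = (1 + 0.1 − 0.6)/(1.45 − 0.6) = 0.5000/0.8500 = 0.5882
Terminal stock prices: S_uu = 262.8, S_ud = 108.8, S_dd = 45
Terminal payoffs (S − K): max(152.8, 0) = 152.8, max(-1.25, 0) = 0, max(-65, 0) = 0
Node u (S = 181.2): V_u = 1/1.1·[0.5882·152.8125 + 0.4118·0.0000] = 81.7179
Node d (S = 75): V_d = 1/1.1·[0.5882·0.0000 + 0.4118·0.0000] = 0.0000
Node 0 (S = 125): V_0 = 1/1.1·[0.5882·81.7179 + 0.4118·0.0000] = 43.6994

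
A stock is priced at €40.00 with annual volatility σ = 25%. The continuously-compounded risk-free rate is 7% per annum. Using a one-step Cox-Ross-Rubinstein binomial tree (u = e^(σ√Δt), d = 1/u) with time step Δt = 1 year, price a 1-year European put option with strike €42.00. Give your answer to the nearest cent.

CRR parameters: u = e^(σ√Δt) = e^(0.25·√1) = 1.2840, d = 1/u = 0.7788
Per-period rate: rΔt = 0.07·1 = 0.07, so R = e^0.07 = 1.0725
Risk-neutral probability p = (e^0.07 − 0.7788)/(1.2840 − 0.7788) = 0.2937/0.5052 = 0.5813
Terminal stock prices: S_u = 51.36, S_d = 31.15
Terminal payoffs (K − S): max(-9.361, 0) = 0, max(10.85, 0) = 10.85
Node 0 (S = 40): V_0 = e^(−0.07)·[0.5813·0.0000 + 0.4187·10.8480] = 4.2346

€4.23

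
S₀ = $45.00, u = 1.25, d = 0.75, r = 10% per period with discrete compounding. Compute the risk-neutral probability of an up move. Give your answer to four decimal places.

p = 0.7000

Risk-neutral probability p = (1 + 0.1 − 0.75)/(1.25 − 0.75) = 0.3500/0.5000 = 0.7000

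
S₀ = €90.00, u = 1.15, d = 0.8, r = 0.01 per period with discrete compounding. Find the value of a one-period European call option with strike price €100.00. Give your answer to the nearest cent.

Risk-neutral probability p = (1 + 0.01 − 0.8)/(1.15 − 0.8) = 0.2100/0.3500 = 0.6000
Terminal stock prices: S_u = 103.5, S_d = 72
Terminal payoffs (S − K): max(3.5, 0) = 3.5, max(-28, 0) = 0
Node 0 (S = 90): V_0 = 1/1.01·[0.6000·3.5000 + 0.4000·0.0000] = 2.0792

€2.08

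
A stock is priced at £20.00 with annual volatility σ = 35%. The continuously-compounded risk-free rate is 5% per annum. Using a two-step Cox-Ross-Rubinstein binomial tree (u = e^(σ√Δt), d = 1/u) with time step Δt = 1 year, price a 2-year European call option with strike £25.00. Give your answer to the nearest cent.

£3.25

CRR parameters: u = e^(σ√Δt) = e^(0.35·√1) = 1.4191, d = 1/u = 0.7047
Per-period rate: rΔt = 0.05·1 = 0.05, so R = e^0.05 = 1.0513
Risk-neutral probability p = (e^0.05 − 0.7047)/(1.4191 − 0.7047) = 0.3466/0.7144 = 0.4852
Terminal stock prices: S_uu = 40.28, S_ud = 20, S_dd = 9.932
Terminal payoffs (S − K): max(15.28, 0) = 15.28, max(-5, 0) = 0, max(-15.07, 0) = 0
Node u (S = 28.38): V_u = e^(−0.05)·[0.4852·15.2751 + 0.5148·0.0000] = 7.0493
Node d (S = 14.09): V_d = e^(−0.05)·[0.4852·0.0000 + 0.5148·0.0000] = 0.0000
Node 0 (S = 20): V_0 = e^(−0.05)·[0.4852·7.0493 + 0.5148·0.0000] = 3.2532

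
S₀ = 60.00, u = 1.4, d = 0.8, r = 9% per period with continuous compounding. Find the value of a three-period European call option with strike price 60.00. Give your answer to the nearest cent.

Risk-neutral probability p = (e^0.09 − 0.8)/(1.4 − 0.8) = 0.2942/0.6000 = 0.4903
Terminal stock prices: S_uuu = 164.6, S_uud = 94.08, S_udd = 53.76, S_ddd = 30.72
Terminal payoffs (S − K): max(104.6, 0) = 104.6, max(34.08, 0) = 34.08, max(-6.24, 0) = 0, max(-29.28, 0) = 0
Node uu (S = 117.6): V_uu = e^(−0.09)·[0.4903·104.6400 + 0.5097·34.0800] = 62.7641
Node ud (S = 67.2): V_ud = e^(−0.09)·[0.4903·34.0800 + 0.5097·0.0000] = 15.2710
Node dd (S = 38.4): V_dd = e^(−0.09)·[0.4903·0.0000 + 0.5097·0.0000] = 0.0000
Node u (S = 84): V_u = e^(−0.09)·[0.4903·62.7641 + 0.5097·15.2710] = 35.2379
Node d (S = 48): V_d = e^(−0.09)·[0.4903·15.2710 + 0.5097·0.0000] = 6.8428
Node 0 (S = 60): V_0 = e^(−0.09)·[0.4903·35.2379 + 0.5097·6.8428] = 18.9775

18.98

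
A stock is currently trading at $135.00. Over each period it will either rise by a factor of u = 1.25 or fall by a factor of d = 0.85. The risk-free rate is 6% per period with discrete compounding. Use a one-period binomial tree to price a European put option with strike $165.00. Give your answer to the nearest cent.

Risk-neutral probability p = (1 + 0.06 − 0.85)/(1.25 − 0.85) = 0.2100/0.4000 = 0.5250
Terminal stock prices: S_u = 168.8, S_d = 114.8
Terminal payoffs (K − S): max(-3.75, 0) = 0, max(50.25, 0) = 50.25
Node 0 (S = 135): V_0 = 1/1.06·[0.5250·0.0000 + 0.4750·50.2500] = 22.5177

$22.52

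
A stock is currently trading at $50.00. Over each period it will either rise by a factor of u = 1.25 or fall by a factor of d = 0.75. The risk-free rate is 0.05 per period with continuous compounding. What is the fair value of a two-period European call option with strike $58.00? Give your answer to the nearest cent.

$6.61

Risk-neutral probability p = (e^0.05 − 0.75)/(1.25 − 0.75) = 0.3013/0.5000 = 0.6025
Terminal stock prices: S_uu = 78.12, S_ud = 46.88, S_dd = 28.12
Terminal payoffs (S − K): max(20.12, 0) = 20.12, max(-11.12, 0) = 0, max(-29.88, 0) = 0
Node u (S = 62.5): V_u = e^(−0.05)·[0.6025·20.1250 + 0.3975·0.0000] = 11.5348
Node d (S = 37.5): V_d = e^(−0.05)·[0.6025·0.0000 + 0.3975·0.0000] = 0.0000
Node 0 (S = 50): V_0 = e^(−0.05)·[0.6025·11.5348 + 0.3975·0.0000] = 6.6112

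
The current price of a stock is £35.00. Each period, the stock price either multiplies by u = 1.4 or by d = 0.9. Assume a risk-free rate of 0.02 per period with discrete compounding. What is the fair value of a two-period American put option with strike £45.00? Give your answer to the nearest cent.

Risk-neutral probability p = (1 + 0.02 − 0.9)/(1.4 − 0.9) = 0.1200/0.5000 = 0.2400
Terminal stock prices: S_uu = 68.6, S_ud = 44.1, S_dd = 28.35
Terminal payoffs (K − S): max(-23.6, 0) = 0, max(0.9, 0) = 0.9, max(16.65, 0) = 16.65
Node u (S = 49): continuation = 1/1.02·[0.2400·0.0000 + 0.7600·0.9000] = 0.6706; exercise value = 0.0000 ≤ continuation, so V_u = 0.6706
Node d (S = 31.5): continuation = 1/1.02·[0.2400·0.9000 + 0.7600·16.6500] = 12.6176; exercise value = 13.5000 > continuation, so V_d = 13.5000 (exercise)
Node 0 (S = 35): continuation = 1/1.02·[0.2400·0.6706 + 0.7600·13.5000] = 10.2166; exercise value = 10.0000 ≤ continuation, so V_0 = 10.2166

£10.22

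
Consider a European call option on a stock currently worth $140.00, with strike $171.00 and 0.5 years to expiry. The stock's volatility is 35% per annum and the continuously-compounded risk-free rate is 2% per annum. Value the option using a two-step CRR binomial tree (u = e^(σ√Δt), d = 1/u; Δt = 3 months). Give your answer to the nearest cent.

CRR parameters: u = e^(σ√Δt) = e^(0.35·√0.25) = 1.1912, d = 1/u = 0.8395
Per-period rate: rΔt = 0.02·0.25 = 0.005, so R = e^0.005 = 1.0050
Risk-neutral probability p = (e^0.005 − 0.8395)/(1.1912 − 0.8395) = 0.1656/0.3518 = 0.4706
Terminal stock prices: S_uu = 198.7, S_ud = 140, S_dd = 98.66
Terminal payoffs (S − K): max(27.67, 0) = 27.67, max(-31, 0) = 0, max(-72.34, 0) = 0
Node u (S = 166.8): V_u = e^(−0.005)·[0.4706·27.6695 + 0.5294·0.0000] = 12.9566
Node d (S = 117.5): V_d = e^(−0.005)·[0.4706·0.0000 + 0.5294·0.0000] = 0.0000
Node 0 (S = 140): V_0 = e^(−0.005)·[0.4706·12.9566 + 0.5294·0.0000] = 6.0671

$6.07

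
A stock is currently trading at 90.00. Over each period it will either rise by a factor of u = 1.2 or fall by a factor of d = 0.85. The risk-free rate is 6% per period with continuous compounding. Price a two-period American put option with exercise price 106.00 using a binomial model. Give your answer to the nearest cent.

16.00

Risk-neutral probability p = (e^0.06 − 0.85)/(1.2 − 0.85) = 0.2118/0.3500 = 0.6052
Terminal stock prices: S_uu = 129.6, S_ud = 91.8, S_dd = 65.02
Terminal payoffs (K − S): max(-23.6, 0) = 0, max(14.2, 0) = 14.2, max(40.98, 0) = 40.98
Node u (S = 108): continuation = e^(−0.06)·[0.6052·0.0000 + 0.3948·14.2000] = 5.2791; exercise value = 0.0000 ≤ continuation, so V_u = 5.2791
Node d (S = 76.5): continuation = e^(−0.06)·[0.6052·14.2000 + 0.3948·40.9750] = 23.3270; exercise value = 29.5000 > continuation, so V_d = 29.5000 (exercise)
Node 0 (S = 90): continuation = e^(−0.06)·[0.6052·5.2791 + 0.3948·29.5000] = 13.9761; exercise value = 16.0000 > continuation, so V_0 = 16.0000 (exercise)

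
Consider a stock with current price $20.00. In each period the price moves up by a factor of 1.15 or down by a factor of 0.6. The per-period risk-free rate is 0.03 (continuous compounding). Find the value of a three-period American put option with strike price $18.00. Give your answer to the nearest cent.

Risk-neutral probability p = (e^0.03 − 0.6)/(1.15 − 0.6) = 0.4305/0.5500 = 0.7826
Terminal stock prices: S_uuu = 30.42, S_uud = 15.87, S_udd = 8.28, S_ddd = 4.32
Terminal payoffs (K − S): max(-12.42, 0) = 0, max(2.13, 0) = 2.13, max(9.72, 0) = 9.72, max(13.68, 0) = 13.68
Node uu (S = 26.45): continuation = e^(−0.03)·[0.7826·0.0000 + 0.2174·2.1300] = 0.4493; exercise value = 0.0000 ≤ continuation, so V_uu = 0.4493
Node ud (S = 13.8): continuation = e^(−0.03)·[0.7826·2.1300 + 0.2174·9.7200] = 3.6680; exercise value = 4.2000 > continuation, so V_ud = 4.2000 (exercise)
Node dd (S = 7.2): continuation = e^(−0.03)·[0.7826·9.7200 + 0.2174·13.6800] = 10.2680; exercise value = 10.8000 > continuation, so V_dd = 10.8000 (exercise)
Node u (S = 23): continuation = e^(−0.03)·[0.7826·0.4493 + 0.2174·4.2000] = 1.2272; exercise value = 0.0000 ≤ continuation, so V_u = 1.2272
Node d (S = 12): continuation = e^(−0.03)·[0.7826·4.2000 + 0.2174·10.8000] = 5.4680; exercise value = 6.0000 > continuation, so V_d = 6.0000 (exercise)
Node 0 (S = 20): continuation = e^(−0.03)·[0.7826·1.2272 + 0.2174·6.0000] = 2.1976; exercise value = 0.0000 ≤ continuation, so V_0 = 2.1976

$2.20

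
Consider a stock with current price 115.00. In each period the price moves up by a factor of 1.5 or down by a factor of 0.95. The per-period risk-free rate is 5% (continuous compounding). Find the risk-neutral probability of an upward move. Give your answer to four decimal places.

p = 0.1841

Risk-neutral probability p = (e^0.05 − 0.95)/(1.5 − 0.95) = 0.1013/0.5500 = 0.1841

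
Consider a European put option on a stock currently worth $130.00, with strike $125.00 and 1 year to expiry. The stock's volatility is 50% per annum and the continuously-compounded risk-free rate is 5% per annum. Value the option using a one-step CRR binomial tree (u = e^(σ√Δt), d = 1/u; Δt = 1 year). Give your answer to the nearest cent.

$25.17

CRR parameters: u = e^(σ√Δt) = e^(0.5·√1) = 1.6487, d = 1/u = 0.6065
Per-period rate: rΔt = 0.05·1 = 0.05, so R = e^0.05 = 1.0513
Risk-neutral probability p = (e^0.05 − 0.6065)/(1.6487 − 0.6065) = 0.4447/1.0422 = 0.4267
Terminal stock prices: S_u = 214.3, S_d = 78.85
Terminal payoffs (K − S): max(-89.33, 0) = 0, max(46.15, 0) = 46.15
Node 0 (S = 130): V_0 = e^(−0.05)·[0.4267·0.0000 + 0.5733·46.1510] = 25.1664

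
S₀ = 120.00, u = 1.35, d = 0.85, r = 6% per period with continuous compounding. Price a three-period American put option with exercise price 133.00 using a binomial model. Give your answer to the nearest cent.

18.70

Risk-neutral probability p = (e^0.06 − 0.85)/(1.35 − 0.85) = 0.2118/0.5000 = 0.4237
Terminal stock prices: S_uuu = 295.2, S_uud = 185.9, S_udd = 117, S_ddd = 73.69
Terminal payoffs (K − S): max(-162.2, 0) = 0, max(-52.9, 0) = 0, max(15.96, 0) = 15.96, max(59.31, 0) = 59.31
Node uu (S = 218.7): continuation = e^(−0.06)·[0.4237·0.0000 + 0.5763·0.0000] = 0.0000; exercise value = 0.0000 ≤ continuation, so V_uu = 0.0000
Node ud (S = 137.7): continuation = e^(−0.06)·[0.4237·0.0000 + 0.5763·15.9550] = 8.6598; exercise value = 0.0000 ≤ continuation, so V_ud = 8.6598
Node dd (S = 86.7): continuation = e^(−0.06)·[0.4237·15.9550 + 0.5763·59.3050] = 38.5547; exercise value = 46.3000 > continuation, so V_dd = 46.3000 (exercise)
Node u (S = 162): continuation = e^(−0.06)·[0.4237·0.0000 + 0.5763·8.6598] = 4.7002; exercise value = 0.0000 ≤ continuation, so V_u = 4.7002
Node d (S = 102): continuation = e^(−0.06)·[0.4237·8.6598 + 0.5763·46.3000] = 28.5852; exercise value = 31.0000 > continuation, so V_d = 31.0000 (exercise)
Node 0 (S = 120): continuation = e^(−0.06)·[0.4237·4.7002 + 0.5763·31.0000] = 18.7011; exercise value = 13.0000 ≤ continuation, so V_0 = 18.7011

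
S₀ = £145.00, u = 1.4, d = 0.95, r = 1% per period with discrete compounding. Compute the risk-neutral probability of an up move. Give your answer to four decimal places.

p = 0.1333

Risk-neutral probability p = (1 + 0.01 − 0.95)/(1.4 − 0.95) = 0.0600/0.4500 = 0.1333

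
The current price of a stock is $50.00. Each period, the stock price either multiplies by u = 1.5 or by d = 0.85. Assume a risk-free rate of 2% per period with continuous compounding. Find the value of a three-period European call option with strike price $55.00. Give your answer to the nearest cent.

Risk-neutral probability p = (e^0.02 − 0.85)/(1.5 − 0.85) = 0.1702/0.6500 = 0.2618
Terminal stock prices: S_uuu = 168.8, S_uud = 95.62, S_udd = 54.19, S_ddd = 30.71
Terminal payoffs (S − K): max(113.8, 0) = 113.8, max(40.62, 0) = 40.62, max(-0.8125, 0) = 0, max(-24.29, 0) = 0
Node uu (S = 112.5): V_uu = e^(−0.02)·[0.2618·113.7500 + 0.7382·40.6250] = 58.5891
Node ud (S = 63.75): V_ud = e^(−0.02)·[0.2618·40.6250 + 0.7382·0.0000] = 10.4269
Node dd (S = 36.12): V_dd = e^(−0.02)·[0.2618·0.0000 + 0.7382·0.0000] = 0.0000
Node u (S = 75): V_u = e^(−0.02)·[0.2618·58.5891 + 0.7382·10.4269] = 22.5819
Node d (S = 42.5): V_d = e^(−0.02)·[0.2618·10.4269 + 0.7382·0.0000] = 2.6762
Node 0 (S = 50): V_0 = e^(−0.02)·[0.2618·22.5819 + 0.7382·2.6762] = 7.7323

$7.73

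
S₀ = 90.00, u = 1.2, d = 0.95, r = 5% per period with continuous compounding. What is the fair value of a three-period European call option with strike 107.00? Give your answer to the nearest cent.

6.84

Risk-neutral probability p = (e^0.05 − 0.95)/(1.2 − 0.95) = 0.1013/0.2500 = 0.4051
Terminal stock prices: S_uuu = 155.5, S_uud = 123.1, S_udd = 97.47, S_ddd = 77.16
Terminal payoffs (S − K): max(48.52, 0) = 48.52, max(16.12, 0) = 16.12, max(-9.53, 0) = 0, max(-29.84, 0) = 0
Node uu (S = 129.6): V_uu = e^(−0.05)·[0.4051·48.5200 + 0.5949·16.1200] = 27.8185
Node ud (S = 102.6): V_ud = e^(−0.05)·[0.4051·16.1200 + 0.5949·0.0000] = 6.2115
Node dd (S = 81.22): V_dd = e^(−0.05)·[0.4051·0.0000 + 0.5949·0.0000] = 0.0000
Node u (S = 108): V_u = e^(−0.05)·[0.4051·27.8185 + 0.5949·6.2115] = 14.2343
Node d (S = 85.5): V_d = e^(−0.05)·[0.4051·6.2115 + 0.5949·0.0000] = 2.3935
Node 0 (S = 90): V_0 = e^(−0.05)·[0.4051·14.2343 + 0.5949·2.3935] = 6.8393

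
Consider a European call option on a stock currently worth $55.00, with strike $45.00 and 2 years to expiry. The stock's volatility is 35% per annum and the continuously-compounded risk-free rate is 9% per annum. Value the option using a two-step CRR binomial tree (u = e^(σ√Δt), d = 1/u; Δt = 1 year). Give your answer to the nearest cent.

CRR parameters: u = e^(σ√Δt) = e^(0.35·√1) = 1.4191, d = 1/u = 0.7047
Per-period rate: rΔt = 0.09·1 = 0.09, so R = e^0.09 = 1.0942
Risk-neutral probability p = (e^0.09 − 0.7047)/(1.4191 − 0.7047) = 0.3895/0.7144 = 0.5452
Terminal stock prices: S_uu = 110.8, S_ud = 55, S_dd = 27.31
Terminal payoffs (S − K): max(65.76, 0) = 65.76, max(10, 0) = 10, max(-17.69, 0) = 0
Node u (S = 78.05): V_u = e^(−0.09)·[0.5452·65.7564 + 0.4548·10.0000] = 36.9218
Node d (S = 38.76): V_d = e^(−0.09)·[0.5452·10.0000 + 0.4548·0.0000] = 4.9828
Node 0 (S = 55): V_0 = e^(−0.09)·[0.5452·36.9218 + 0.4548·4.9828] = 20.4686

$20.47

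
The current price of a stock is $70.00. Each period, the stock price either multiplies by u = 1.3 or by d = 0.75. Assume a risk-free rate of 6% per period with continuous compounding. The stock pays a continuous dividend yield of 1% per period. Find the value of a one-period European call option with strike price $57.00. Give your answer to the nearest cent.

$17.54

Per-period risk-free factor R = e^0.06 = 1.0618; dividend-adjusted growth = e^(0.06−0.01) = 1.0513.
Risk-neutral probability p = (1.0513 − 0.75)/(1.3 − 0.75) = 0.3013/0.5500 = 0.5478
Terminal stock prices: S_u = 91, S_d = 52.5
Terminal payoffs (S − K): max(34, 0) = 34, max(-4.5, 0) = 0
Node 0 (S = 70): V_0 = e^(−0.06)·[0.5478·34.0000 + 0.4522·0.0000] = 17.5395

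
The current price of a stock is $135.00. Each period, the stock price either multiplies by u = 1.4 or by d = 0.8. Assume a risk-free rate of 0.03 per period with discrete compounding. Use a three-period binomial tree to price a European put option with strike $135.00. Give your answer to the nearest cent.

Risk-neutral probability p = (1 + 0.03 − 0.8)/(1.4 − 0.8) = 0.2300/0.6000 = 0.3833
Terminal stock prices: S_uuu = 370.4, S_uud = 211.7, S_udd = 121, S_ddd = 69.12
Terminal payoffs (K − S): max(-235.4, 0) = 0, max(-76.68, 0) = 0, max(14.04, 0) = 14.04, max(65.88, 0) = 65.88
Node uu (S = 264.6): V_uu = 1/1.03·[0.3833·0.0000 + 0.6167·0.0000] = 0.0000
Node ud (S = 151.2): V_ud = 1/1.03·[0.3833·0.0000 + 0.6167·14.0400] = 8.4058
Node dd (S = 86.4): V_dd = 1/1.03·[0.3833·14.0400 + 0.6167·65.8800] = 44.6680
Node u (S = 189): V_u = 1/1.03·[0.3833·0.0000 + 0.6167·8.4058] = 5.0326
Node d (S = 108): V_d = 1/1.03·[0.3833·8.4058 + 0.6167·44.6680] = 29.8713
Node 0 (S = 135): V_0 = 1/1.03·[0.3833·5.0326 + 0.6167·29.8713] = 19.7571

$19.76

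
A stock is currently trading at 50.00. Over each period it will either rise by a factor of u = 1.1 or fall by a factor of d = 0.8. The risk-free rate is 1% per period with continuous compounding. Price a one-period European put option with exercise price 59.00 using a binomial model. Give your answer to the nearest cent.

8.41

Risk-neutral probability p = (e^0.01 − 0.8)/(1.1 − 0.8) = 0.2101/0.3000 = 0.7002
Terminal stock prices: S_u = 55, S_d = 40
Terminal payoffs (K − S): max(4, 0) = 4, max(19, 0) = 19
Node 0 (S = 50): V_0 = e^(−0.01)·[0.7002·4.0000 + 0.2998·19.0000] = 8.4129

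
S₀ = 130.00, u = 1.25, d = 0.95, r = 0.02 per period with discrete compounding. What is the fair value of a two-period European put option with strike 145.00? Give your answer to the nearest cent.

Risk-neutral probability p = (1 + 0.02 − 0.95)/(1.25 − 0.95) = 0.0700/0.3000 = 0.2333
Terminal stock prices: S_uu = 203.1, S_ud = 154.4, S_dd = 117.3
Terminal payoffs (K − S): max(-58.12, 0) = 0, max(-9.375, 0) = 0, max(27.67, 0) = 27.67
Node u (S = 162.5): V_u = 1/1.02·[0.2333·0.0000 + 0.7667·0.0000] = 0.0000
Node d (S = 123.5): V_d = 1/1.02·[0.2333·0.0000 + 0.7667·27.6750] = 20.8015
Node 0 (S = 130): V_0 = 1/1.02·[0.2333·0.0000 + 0.7667·20.8015] = 15.6351

15.64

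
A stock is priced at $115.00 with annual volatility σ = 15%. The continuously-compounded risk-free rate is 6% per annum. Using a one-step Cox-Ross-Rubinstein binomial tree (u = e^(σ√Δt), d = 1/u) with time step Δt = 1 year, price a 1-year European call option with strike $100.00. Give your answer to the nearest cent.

CRR parameters: u = e^(σ√Δt) = e^(0.15·√1) = 1.1618, d = 1/u = 0.8607
Per-period rate: rΔt = 0.06·1 = 0.06, so R = e^0.06 = 1.0618
Risk-neutral probability p = (e^0.06 − 0.8607)/(1.1618 − 0.8607) = 0.2011/0.3011 = 0.6679
Terminal stock prices: S_u = 133.6, S_d = 98.98
Terminal payoffs (S − K): max(33.61, 0) = 33.61, max(-1.019, 0) = 0
Node 0 (S = 115): V_0 = e^(−0.06)·[0.6679·33.6109 + 0.3321·0.0000] = 21.1421

$21.14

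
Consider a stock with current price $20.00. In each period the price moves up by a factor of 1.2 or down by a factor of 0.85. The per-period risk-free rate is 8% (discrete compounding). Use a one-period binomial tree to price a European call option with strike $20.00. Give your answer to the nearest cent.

Risk-neutral probability p = (1 + 0.08 − 0.85)/(1.2 − 0.85) = 0.2300/0.3500 = 0.6571
Terminal stock prices: S_u = 24, S_d = 17
Terminal payoffs (S − K): max(4, 0) = 4, max(-3, 0) = 0
Node 0 (S = 20): V_0 = 1/1.08·[0.6571·4.0000 + 0.3429·0.0000] = 2.4339

$2.43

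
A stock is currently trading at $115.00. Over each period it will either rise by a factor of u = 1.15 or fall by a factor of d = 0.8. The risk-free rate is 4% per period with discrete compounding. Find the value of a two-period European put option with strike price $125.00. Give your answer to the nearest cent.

Risk-neutral probability p = (1 + 0.04 − 0.8)/(1.15 − 0.8) = 0.2400/0.3500 = 0.6857
Terminal stock prices: S_uu = 152.1, S_ud = 105.8, S_dd = 73.6
Terminal payoffs (K − S): max(-27.09, 0) = 0, max(19.2, 0) = 19.2, max(51.4, 0) = 51.4
Node u (S = 132.2): V_u = 1/1.04·[0.6857·0.0000 + 0.3143·19.2000] = 5.8022
Node d (S = 92): V_d = 1/1.04·[0.6857·19.2000 + 0.3143·51.4000] = 28.1923
Node 0 (S = 115): V_0 = 1/1.04·[0.6857·5.8022 + 0.3143·28.1923] = 12.3453

$12.35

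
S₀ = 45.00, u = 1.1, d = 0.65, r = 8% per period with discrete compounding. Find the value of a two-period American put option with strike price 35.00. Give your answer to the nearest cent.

Risk-neutral probability p = (1 + 0.08 − 0.65)/(1.1 − 0.65) = 0.4300/0.4500 = 0.9556
Terminal stock prices: S_uu = 54.45, S_ud = 32.18, S_dd = 19.01
Terminal payoffs (K − S): max(-19.45, 0) = 0, max(2.825, 0) = 2.825, max(15.99, 0) = 15.99
Node u (S = 49.5): continuation = 1/1.08·[0.9556·0.0000 + 0.0444·2.8250] = 0.1163; exercise value = 0.0000 ≤ continuation, so V_u = 0.1163
Node d (S = 29.25): continuation = 1/1.08·[0.9556·2.8250 + 0.0444·15.9875] = 3.1574; exercise value = 5.7500 > continuation, so V_d = 5.7500 (exercise)
Node 0 (S = 45): continuation = 1/1.08·[0.9556·0.1163 + 0.0444·5.7500] = 0.3395; exercise value = 0.0000 ≤ continuation, so V_0 = 0.3395

0.34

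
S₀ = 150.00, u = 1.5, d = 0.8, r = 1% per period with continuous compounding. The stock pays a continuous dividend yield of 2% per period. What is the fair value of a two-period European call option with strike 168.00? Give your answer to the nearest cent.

16.90

Per-period risk-free factor R = e^0.01 = 1.0101; dividend-adjusted growth = e^(0.01−0.02) = 0.9900.
Risk-neutral probability p = (0.9900 − 0.8)/(1.5 − 0.8) = 0.1900/0.7000 = 0.2715
Terminal stock prices: S_uu = 337.5, S_ud = 180, S_dd = 96
Terminal payoffs (S − K): max(169.5, 0) = 169.5, max(12, 0) = 12, max(-72, 0) = 0
Node u (S = 225): V_u = e^(−0.01)·[0.2715·169.5000 + 0.7285·12.0000] = 54.2163
Node d (S = 120): V_d = e^(−0.01)·[0.2715·12.0000 + 0.7285·0.0000] = 3.2256
Node 0 (S = 150): V_0 = e^(−0.01)·[0.2715·54.2163 + 0.7285·3.2256] = 16.8997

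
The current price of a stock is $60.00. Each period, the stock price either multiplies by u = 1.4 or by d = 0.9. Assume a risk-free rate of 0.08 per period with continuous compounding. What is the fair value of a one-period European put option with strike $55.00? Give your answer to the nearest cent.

Risk-neutral probability p = (e^0.08 − 0.9)/(1.4 − 0.9) = 0.1833/0.5000 = 0.3666
Terminal stock prices: S_u = 84, S_d = 54
Terminal payoffs (K − S): max(-29, 0) = 0, max(1, 0) = 1
Node 0 (S = 60): V_0 = e^(−0.08)·[0.3666·0.0000 + 0.6334·1.0000] = 0.5847

$0.58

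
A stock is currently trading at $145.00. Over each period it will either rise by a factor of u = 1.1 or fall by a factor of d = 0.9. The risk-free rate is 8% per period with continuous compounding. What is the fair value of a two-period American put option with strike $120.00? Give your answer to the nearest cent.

Risk-neutral probability p = (e^0.08 − 0.9)/(1.1 − 0.9) = 0.1833/0.2000 = 0.9164
Terminal stock prices: S_uu = 175.5, S_ud = 143.6, S_dd = 117.5
Terminal payoffs (K − S): max(-55.45, 0) = 0, max(-23.55, 0) = 0, max(2.55, 0) = 2.55
Node u (S = 159.5): continuation = e^(−0.08)·[0.9164·0.0000 + 0.0836·0.0000] = 0.0000; exercise value = 0.0000 ≤ continuation, so V_u = 0.0000
Node d (S = 130.5): continuation = e^(−0.08)·[0.9164·0.0000 + 0.0836·2.5500] = 0.1967; exercise value = 0.0000 ≤ continuation, so V_d = 0.1967
Node 0 (S = 145): continuation = e^(−0.08)·[0.9164·0.0000 + 0.0836·0.1967] = 0.0152; exercise value = 0.0000 ≤ continuation, so V_0 = 0.0152

$0.02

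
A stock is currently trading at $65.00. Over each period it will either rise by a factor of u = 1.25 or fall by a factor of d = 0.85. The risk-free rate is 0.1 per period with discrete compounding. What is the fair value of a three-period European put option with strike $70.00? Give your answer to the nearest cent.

Risk-neutral probability p = (1 + 0.1 − 0.85)/(1.25 − 0.85) = 0.2500/0.4000 = 0.6250
Terminal stock prices: S_uuu = 127, S_uud = 86.33, S_udd = 58.7, S_ddd = 39.92
Terminal payoffs (K − S): max(-56.95, 0) = 0, max(-16.33, 0) = 0, max(11.3, 0) = 11.3, max(30.08, 0) = 30.08
Node uu (S = 101.6): V_uu = 1/1.1·[0.6250·0.0000 + 0.3750·0.0000] = 0.0000
Node ud (S = 69.06): V_ud = 1/1.1·[0.6250·0.0000 + 0.3750·11.2969] = 3.8512
Node dd (S = 46.96): V_dd = 1/1.1·[0.6250·11.2969 + 0.3750·30.0819] = 16.6739
Node u (S = 81.25): V_u = 1/1.1·[0.6250·0.0000 + 0.3750·3.8512] = 1.3129
Node d (S = 55.25): V_d = 1/1.1·[0.6250·3.8512 + 0.3750·16.6739] = 7.8725
Node 0 (S = 65): V_0 = 1/1.1·[0.6250·1.3129 + 0.3750·7.8725] = 3.4298

$3.43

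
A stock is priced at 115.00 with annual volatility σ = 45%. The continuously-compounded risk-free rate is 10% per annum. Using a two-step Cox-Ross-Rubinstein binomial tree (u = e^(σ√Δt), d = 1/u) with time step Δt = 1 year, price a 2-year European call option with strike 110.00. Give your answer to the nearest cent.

37.76

CRR parameters: u = e^(σ√Δt) = e^(0.45·√1) = 1.5683, d = 1/u = 0.6376
Per-period rate: rΔt = 0.1·1 = 0.1, so R = e^0.1 = 1.1052
Risk-neutral probability p = (e^0.1 − 0.6376)/(1.5683 − 0.6376) = 0.4675/0.9307 = 0.5024
Terminal stock prices: S_uu = 282.9, S_ud = 115, S_dd = 46.76
Terminal payoffs (S − K): max(172.9, 0) = 172.9, max(5, 0) = 5, max(-63.24, 0) = 0
Node u (S = 180.4): V_u = e^(−0.1)·[0.5024·172.8544 + 0.4976·5.0000] = 80.8238
Node d (S = 73.33): V_d = e^(−0.1)·[0.5024·5.0000 + 0.4976·0.0000] = 2.2728
Node 0 (S = 115): V_0 = e^(−0.1)·[0.5024·80.8238 + 0.4976·2.2728] = 37.7625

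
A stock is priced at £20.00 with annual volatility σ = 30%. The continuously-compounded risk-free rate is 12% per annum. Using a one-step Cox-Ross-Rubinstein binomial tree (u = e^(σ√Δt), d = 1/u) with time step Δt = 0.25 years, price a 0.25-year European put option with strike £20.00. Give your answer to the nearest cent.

CRR parameters: u = e^(σ√Δt) = e^(0.3·√0.25) = 1.1618, d = 1/u = 0.8607
Per-period rate: rΔt = 0.12·0.25 = 0.03, so R = e^0.03 = 1.0305
Risk-neutral probability p = (e^0.03 − 0.8607)/(1.1618 − 0.8607) = 0.1697/0.3011 = 0.5637
Terminal stock prices: S_u = 23.24, S_d = 17.21
Terminal payoffs (K − S): max(-3.237, 0) = 0, max(2.786, 0) = 2.786
Node 0 (S = 20): V_0 = e^(−0.03)·[0.5637·0.0000 + 0.4363·2.7858] = 1.1795

£1.18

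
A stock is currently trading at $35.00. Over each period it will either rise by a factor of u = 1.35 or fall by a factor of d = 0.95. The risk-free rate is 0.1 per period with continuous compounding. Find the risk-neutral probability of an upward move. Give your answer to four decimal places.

p = 0.3879

Risk-neutral probability p = (e^0.1 − 0.95)/(1.35 − 0.95) = 0.1552/0.4000 = 0.3879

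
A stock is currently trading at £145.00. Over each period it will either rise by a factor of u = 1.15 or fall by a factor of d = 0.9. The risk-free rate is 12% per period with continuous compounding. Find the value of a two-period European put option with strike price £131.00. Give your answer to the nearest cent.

Risk-neutral probability p = (e^0.12 − 0.9)/(1.15 − 0.9) = 0.2275/0.2500 = 0.9100
Terminal stock prices: S_uu = 191.8, S_ud = 150.1, S_dd = 117.5
Terminal payoffs (K − S): max(-60.76, 0) = 0, max(-19.08, 0) = 0, max(13.55, 0) = 13.55
Node u (S = 166.8): V_u = e^(−0.12)·[0.9100·0.0000 + 0.0900·0.0000] = 0.0000
Node d (S = 130.5): V_d = e^(−0.12)·[0.9100·0.0000 + 0.0900·13.5500] = 1.0818
Node 0 (S = 145): V_0 = e^(−0.12)·[0.9100·0.0000 + 0.0900·1.0818] = 0.0864

£0.09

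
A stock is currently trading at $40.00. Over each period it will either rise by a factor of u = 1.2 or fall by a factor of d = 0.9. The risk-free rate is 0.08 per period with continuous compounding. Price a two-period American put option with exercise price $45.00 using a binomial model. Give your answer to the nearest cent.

$5.00

Risk-neutral probability p = (e^0.08 − 0.9)/(1.2 − 0.9) = 0.1833/0.3000 = 0.6110
Terminal stock prices: S_uu = 57.6, S_ud = 43.2, S_dd = 32.4
Terminal payoffs (K − S): max(-12.6, 0) = 0, max(1.8, 0) = 1.8, max(12.6, 0) = 12.6
Node u (S = 48): continuation = e^(−0.08)·[0.6110·0.0000 + 0.3890·1.8000] = 0.6464; exercise value = 0.0000 ≤ continuation, so V_u = 0.6464
Node d (S = 36): continuation = e^(−0.08)·[0.6110·1.8000 + 0.3890·12.6000] = 5.5402; exercise value = 9.0000 > continuation, so V_d = 9.0000 (exercise)
Node 0 (S = 40): continuation = e^(−0.08)·[0.6110·0.6464 + 0.3890·9.0000] = 3.5968; exercise value = 5.0000 > continuation, so V_0 = 5.0000 (exercise)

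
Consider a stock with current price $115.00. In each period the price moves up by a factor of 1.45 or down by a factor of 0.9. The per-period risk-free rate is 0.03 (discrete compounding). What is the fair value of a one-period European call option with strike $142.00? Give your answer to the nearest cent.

$5.68

Risk-neutral probability p = (1 + 0.03 − 0.9)/(1.45 − 0.9) = 0.1300/0.5500 = 0.2364
Terminal stock prices: S_u = 166.8, S_d = 103.5
Terminal payoffs (S − K): max(24.75, 0) = 24.75, max(-38.5, 0) = 0
Node 0 (S = 115): V_0 = 1/1.03·[0.2364·24.7500 + 0.7636·0.0000] = 5.6796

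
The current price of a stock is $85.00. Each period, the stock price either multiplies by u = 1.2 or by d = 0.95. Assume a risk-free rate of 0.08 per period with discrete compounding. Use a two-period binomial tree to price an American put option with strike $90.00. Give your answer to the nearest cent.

$5.00

Risk-neutral probability p = (1 + 0.08 − 0.95)/(1.2 − 0.95) = 0.1300/0.2500 = 0.5200
Terminal stock prices: S_uu = 122.4, S_ud = 96.9, S_dd = 76.71
Terminal payoffs (K − S): max(-32.4, 0) = 0, max(-6.9, 0) = 0, max(13.29, 0) = 13.29
Node u (S = 102): continuation = 1/1.08·[0.5200·0.0000 + 0.4800·0.0000] = 0.0000; exercise value = 0.0000 ≤ continuation, so V_u = 0.0000
Node d (S = 80.75): continuation = 1/1.08·[0.5200·0.0000 + 0.4800·13.2875] = 5.9056; exercise value = 9.2500 > continuation, so V_d = 9.2500 (exercise)
Node 0 (S = 85): continuation = 1/1.08·[0.5200·0.0000 + 0.4800·9.2500] = 4.1111; exercise value = 5.0000 > continuation, so V_0 = 5.0000 (exercise)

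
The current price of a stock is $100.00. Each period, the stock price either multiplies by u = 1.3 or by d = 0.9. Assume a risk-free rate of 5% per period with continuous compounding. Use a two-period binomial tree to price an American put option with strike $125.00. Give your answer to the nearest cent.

Risk-neutral probability p = (e^0.05 − 0.9)/(1.3 − 0.9) = 0.1513/0.4000 = 0.3782
Terminal stock prices: S_uu = 169, S_ud = 117, S_dd = 81
Terminal payoffs (K − S): max(-44, 0) = 0, max(8, 0) = 8, max(44, 0) = 44
Node u (S = 130): continuation = e^(−0.05)·[0.3782·0.0000 + 0.6218·8.0000] = 4.7320; exercise value = 0.0000 ≤ continuation, so V_u = 4.7320
Node d (S = 90): continuation = e^(−0.05)·[0.3782·8.0000 + 0.6218·44.0000] = 28.9037; exercise value = 35.0000 > continuation, so V_d = 35.0000 (exercise)
Node 0 (S = 100): continuation = e^(−0.05)·[0.3782·4.7320 + 0.6218·35.0000] = 22.4046; exercise value = 25.0000 > continuation, so V_0 = 25.0000 (exercise)

$25.00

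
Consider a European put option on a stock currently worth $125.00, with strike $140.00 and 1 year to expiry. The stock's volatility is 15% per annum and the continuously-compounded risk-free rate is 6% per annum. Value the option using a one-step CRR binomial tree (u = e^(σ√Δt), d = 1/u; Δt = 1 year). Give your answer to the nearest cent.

CRR parameters: u = e^(σ√Δt) = e^(0.15·√1) = 1.1618, d = 1/u = 0.8607
Per-period rate: rΔt = 0.06·1 = 0.06, so R = e^0.06 = 1.0618
Risk-neutral probability p = (e^0.06 − 0.8607)/(1.1618 − 0.8607) = 0.2011/0.3011 = 0.6679
Terminal stock prices: S_u = 145.2, S_d = 107.6
Terminal payoffs (K − S): max(-5.229, 0) = 0, max(32.41, 0) = 32.41
Node 0 (S = 125): V_0 = e^(−0.06)·[0.6679·0.0000 + 0.3321·32.4115] = 10.1364

$10.14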